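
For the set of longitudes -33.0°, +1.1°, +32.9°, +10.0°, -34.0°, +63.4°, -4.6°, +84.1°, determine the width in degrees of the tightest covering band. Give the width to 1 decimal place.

118.1°

Sort the longitudes: -34.0°, -33.0°, -4.6°, +1.1°, +10.0°, +32.9°, +63.4°, +84.1°.
Eastward gaps between consecutive values (wrapping around): 1.0°, 28.4°, 5.7°, 8.9°, 22.9°, 30.5°, 20.7°, 241.9°.
Largest gap = 241.9° ⇒ minimal covering band is its complement: 360° − 241.9° = 118.1°.
Band runs from -34.0° eastward to +84.1°.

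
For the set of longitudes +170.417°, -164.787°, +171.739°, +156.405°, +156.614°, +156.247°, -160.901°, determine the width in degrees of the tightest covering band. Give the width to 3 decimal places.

42.852°

Sort the longitudes: -164.787°, -160.901°, +156.247°, +156.405°, +156.614°, +170.417°, +171.739°.
Eastward gaps between consecutive values (wrapping around): 3.886°, 317.148°, 0.158°, 0.209°, 13.803°, 1.322°, 23.474°.
Largest gap = 317.148° ⇒ minimal covering band is its complement: 360° − 317.148° = 42.852°.
Band runs from +156.247° eastward to -160.901°, crossing the antimeridian.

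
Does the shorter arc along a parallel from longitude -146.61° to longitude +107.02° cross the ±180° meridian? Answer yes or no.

Naïve |107.02 − -146.61| = 253.63° > 180°, so the shorter arc goes the other way round — across 180°.
Signed shortest Δλ = ((107.02 − -146.61 + 180) mod 360) − 180 = -106.37°.
Going west by 106.37° from -146.61° passes through 180° before reaching +107.02°.

Yes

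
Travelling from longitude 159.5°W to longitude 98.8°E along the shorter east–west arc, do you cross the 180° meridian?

Yes

Naïve |98.8 − -159.5| = 258.3° > 180°, so the shorter arc goes the other way round — across 180°.
Signed shortest Δλ = ((98.8 − -159.5 + 180) mod 360) − 180 = -101.7°.
Going west by 101.7° from -159.5° passes through 180° before reaching +98.8°.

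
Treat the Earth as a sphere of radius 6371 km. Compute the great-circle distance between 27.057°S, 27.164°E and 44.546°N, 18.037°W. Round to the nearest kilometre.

9189 km

Δλ = -18.037 − 27.164 = -45.201°.
Δφ = 44.546 − -27.057 = 71.603°.
a = sin²(Δφ/2) + cos φ₁ · cos φ₂ · sin²(Δλ/2) = 0.435937.
c = 2·atan2(√a, √(1−a)) = 1.44232 rad → d = 6371·c ≈ 9189.00 km.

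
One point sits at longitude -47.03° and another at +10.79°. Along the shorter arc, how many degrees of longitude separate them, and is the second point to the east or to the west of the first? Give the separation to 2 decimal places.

57.82° east

Raw difference: 10.79 − -47.03 = 57.82°.
Normalise into (−180°, 180°]: 57.82° stays 57.82°.
Positive ⇒ the second point lies to the east; separation 57.82°.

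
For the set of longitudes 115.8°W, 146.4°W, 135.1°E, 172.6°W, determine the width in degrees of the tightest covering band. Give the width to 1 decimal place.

109.1°

Sort the longitudes: -172.6°, -146.4°, -115.8°, +135.1°.
Eastward gaps between consecutive values (wrapping around): 26.2°, 30.6°, 250.9°, 52.3°.
Largest gap = 250.9° ⇒ minimal covering band is its complement: 360° − 250.9° = 109.1°.
Band runs from +135.1° eastward to -115.8°, crossing the antimeridian.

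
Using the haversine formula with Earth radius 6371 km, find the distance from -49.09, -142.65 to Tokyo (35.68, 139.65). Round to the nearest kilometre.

Δλ = 139.65 − -142.65 = 282.30°; wrapped into (−180°, 180°]: -77.70°.
Δφ = 35.68 − -49.09 = 84.77°.
a = sin²(Δφ/2) + cos φ₁ · cos φ₂ · sin²(Δλ/2) = 0.663735.
c = 2·atan2(√a, √(1−a)) = 1.90442 rad → d = 6371·c ≈ 12133.07 km.

12133 km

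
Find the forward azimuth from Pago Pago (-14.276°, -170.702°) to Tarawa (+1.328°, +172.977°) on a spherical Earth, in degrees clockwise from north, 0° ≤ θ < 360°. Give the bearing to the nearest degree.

313°

Δλ = 172.977 − -170.702 = 343.679°; wrapped into (−180°, 180°]: -16.321°.
θ = atan2( sin Δλ · cos φ₂ , cos φ₁ · sin φ₂ − sin φ₁ · cos φ₂ · cos Δλ )
  = atan2(-0.28094, 0.25905) = -47.321° → normalised to [0°, 360°): 312.679°.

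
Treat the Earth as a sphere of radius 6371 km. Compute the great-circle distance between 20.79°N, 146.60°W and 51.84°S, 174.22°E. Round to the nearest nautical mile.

4821 nmi

Δλ = 174.22 − -146.60 = 320.82°; wrapped into (−180°, 180°]: -39.18°.
Δφ = -51.84 − 20.79 = -72.63°.
a = sin²(Δφ/2) + cos φ₁ · cos φ₂ · sin²(Δλ/2) = 0.415665.
c = 2·atan2(√a, √(1−a)) = 1.40132 rad → d = 6371·c ≈ 8927.79 km ≈ 4820.62 nmi.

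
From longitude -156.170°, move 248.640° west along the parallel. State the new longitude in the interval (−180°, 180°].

Start at -156.170°; shift −248.640° → -404.810°.
-404.810° lies outside (−180°, 180°]; add 360° → -44.810°.

-44.810°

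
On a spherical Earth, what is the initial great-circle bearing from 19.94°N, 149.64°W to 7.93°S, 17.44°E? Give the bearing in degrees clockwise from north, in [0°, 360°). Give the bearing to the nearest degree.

48°

Δλ = 17.44 − -149.64 = 167.08°.
θ = atan2( sin Δλ · cos φ₂ , cos φ₁ · sin φ₂ − sin φ₁ · cos φ₂ · cos Δλ )
  = atan2(0.22145, 0.19953) = 47.981° → normalised to [0°, 360°): 47.981°.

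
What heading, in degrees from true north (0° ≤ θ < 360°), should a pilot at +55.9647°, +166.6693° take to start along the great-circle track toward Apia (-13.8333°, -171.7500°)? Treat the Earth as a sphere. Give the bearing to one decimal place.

158.0°

Δλ = -171.7500 − 166.6693 = -338.4193°; wrapped into (−180°, 180°]: 21.5807°.
θ = atan2( sin Δλ · cos φ₂ , cos φ₁ · sin φ₂ − sin φ₁ · cos φ₂ · cos Δλ )
  = atan2(0.35714, -0.88207) = 157.957° → normalised to [0°, 360°): 157.957°.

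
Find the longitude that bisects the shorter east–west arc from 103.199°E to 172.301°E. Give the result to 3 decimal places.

137.750°E

Signed shortest Δλ from +103.199° to +172.301° is +69.102°.
Midpoint longitude = +103.199° + (+69.102°)/2 = +103.199° + 34.551° = +137.750°.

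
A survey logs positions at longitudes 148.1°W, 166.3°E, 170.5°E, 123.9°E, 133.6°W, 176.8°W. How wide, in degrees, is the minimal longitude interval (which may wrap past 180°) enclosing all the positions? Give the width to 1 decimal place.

102.5°

Sort the longitudes: -176.8°, -148.1°, -133.6°, +123.9°, +166.3°, +170.5°.
Eastward gaps between consecutive values (wrapping around): 28.7°, 14.5°, 257.5°, 42.4°, 4.2°, 12.7°.
Largest gap = 257.5° ⇒ minimal covering band is its complement: 360° − 257.5° = 102.5°.
Band runs from +123.9° eastward to -133.6°, crossing the antimeridian.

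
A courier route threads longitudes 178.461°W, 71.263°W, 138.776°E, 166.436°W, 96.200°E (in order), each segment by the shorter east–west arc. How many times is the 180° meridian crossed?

3

Leg 1: -178.461° → -71.263°, shortest Δλ = 107.198° (east) — does not cross 180°.
Leg 2: -71.263° → +138.776°, shortest Δλ = -149.961° (west) — crosses 180°.
Leg 3: +138.776° → -166.436°, shortest Δλ = 54.788° (east) — crosses 180°.
Leg 4: -166.436° → +96.200°, shortest Δλ = -97.364° (west) — crosses 180°.
Total crossings: 3.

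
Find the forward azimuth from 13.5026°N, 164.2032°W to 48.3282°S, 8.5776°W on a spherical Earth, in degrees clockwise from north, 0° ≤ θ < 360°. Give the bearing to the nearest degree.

155°

Δλ = -8.5776 − -164.2032 = 155.6256°.
θ = atan2( sin Δλ · cos φ₂ , cos φ₁ · sin φ₂ − sin φ₁ · cos φ₂ · cos Δλ )
  = atan2(0.27439, -0.58492) = 154.869° → normalised to [0°, 360°): 154.869°.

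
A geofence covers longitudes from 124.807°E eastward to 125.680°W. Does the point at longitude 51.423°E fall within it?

No

Band width going east from +124.807° to -125.680°: ((-125.680 − 124.807) mod 360) = 109.513°.
Offset of +51.423° east of the west edge: ((51.423 − 124.807) mod 360) = 286.616°.
286.616° > 109.513° ⇒ outside.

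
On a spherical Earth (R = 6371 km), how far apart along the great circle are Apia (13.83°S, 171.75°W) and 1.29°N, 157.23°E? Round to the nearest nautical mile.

2057 nmi

Δλ = 157.23 − -171.75 = 328.98°; wrapped into (−180°, 180°]: -31.02°.
Δφ = 1.29 − -13.83 = 15.12°.
a = sin²(Δφ/2) + cos φ₁ · cos φ₂ · sin²(Δλ/2) = 0.086725.
c = 2·atan2(√a, √(1−a)) = 0.59785 rad → d = 6371·c ≈ 3808.87 km ≈ 2056.63 nmi.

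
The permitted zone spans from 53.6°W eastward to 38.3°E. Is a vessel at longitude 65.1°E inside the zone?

No

Band width going east from -53.6° to +38.3°: ((38.3 − -53.6) mod 360) = 91.9°.
Offset of +65.1° east of the west edge: ((65.1 − -53.6) mod 360) = 118.7°.
118.7° > 91.9° ⇒ outside.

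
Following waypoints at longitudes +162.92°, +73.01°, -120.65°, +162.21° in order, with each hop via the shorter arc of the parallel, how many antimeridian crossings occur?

2

Leg 1: +162.92° → +73.01°, shortest Δλ = -89.91° (west) — does not cross 180°.
Leg 2: +73.01° → -120.65°, shortest Δλ = 166.34° (east) — crosses 180°.
Leg 3: -120.65° → +162.21°, shortest Δλ = -77.14° (west) — crosses 180°.
Total crossings: 2.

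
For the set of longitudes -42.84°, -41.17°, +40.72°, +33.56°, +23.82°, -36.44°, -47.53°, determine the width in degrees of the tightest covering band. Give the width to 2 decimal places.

88.25°

Sort the longitudes: -47.53°, -42.84°, -41.17°, -36.44°, +23.82°, +33.56°, +40.72°.
Eastward gaps between consecutive values (wrapping around): 4.69°, 1.67°, 4.73°, 60.26°, 9.74°, 7.16°, 271.75°.
Largest gap = 271.75° ⇒ minimal covering band is its complement: 360° − 271.75° = 88.25°.
Band runs from -47.53° eastward to +40.72°.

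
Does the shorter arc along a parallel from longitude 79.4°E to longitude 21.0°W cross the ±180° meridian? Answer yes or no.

Signed shortest Δλ = ((-21.0 − 79.4 + 180) mod 360) − 180 = -100.4°.
Going west by 100.4° from +79.4° reaches -21.0° without touching 180°.

No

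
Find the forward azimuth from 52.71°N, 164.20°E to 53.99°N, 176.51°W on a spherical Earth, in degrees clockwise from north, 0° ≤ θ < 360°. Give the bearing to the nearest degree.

Δλ = -176.51 − 164.20 = -340.71°; wrapped into (−180°, 180°]: 19.29°.
θ = atan2( sin Δλ · cos φ₂ , cos φ₁ · sin φ₂ − sin φ₁ · cos φ₂ · cos Δλ )
  = atan2(0.19422, 0.04860) = 75.952° → normalised to [0°, 360°): 75.952°.

76°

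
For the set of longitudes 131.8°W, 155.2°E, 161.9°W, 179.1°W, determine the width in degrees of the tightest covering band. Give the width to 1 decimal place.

Sort the longitudes: -179.1°, -161.9°, -131.8°, +155.2°.
Eastward gaps between consecutive values (wrapping around): 17.2°, 30.1°, 287.0°, 25.7°.
Largest gap = 287.0° ⇒ minimal covering band is its complement: 360° − 287.0° = 73.0°.
Band runs from +155.2° eastward to -131.8°, crossing the antimeridian.

73.0°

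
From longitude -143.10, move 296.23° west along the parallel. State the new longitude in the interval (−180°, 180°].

Start at -143.10°; shift −296.23° → -439.33°.
-439.33° lies outside (−180°, 180°]; add 360° → -79.33°.

-79.33°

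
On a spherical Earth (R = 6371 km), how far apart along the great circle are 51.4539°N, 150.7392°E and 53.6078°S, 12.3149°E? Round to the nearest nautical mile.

Δλ = 12.3149 − 150.7392 = -138.4243°.
Δφ = -53.6078 − 51.4539 = -105.0617°.
a = sin²(Δφ/2) + cos φ₁ · cos φ₂ · sin²(Δλ/2) = 0.953077.
c = 2·atan2(√a, √(1−a)) = 2.70490 rad → d = 6371·c ≈ 17232.90 km ≈ 9305.02 nmi.

9305 nmi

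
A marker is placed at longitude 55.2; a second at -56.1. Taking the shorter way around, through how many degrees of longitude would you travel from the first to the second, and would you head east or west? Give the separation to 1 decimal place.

Raw difference: -56.1 − 55.2 = -111.3°.
Normalise into (−180°, 180°]: -111.3° stays -111.3°.
Negative ⇒ the second point lies to the west; separation 111.3°.

111.3° west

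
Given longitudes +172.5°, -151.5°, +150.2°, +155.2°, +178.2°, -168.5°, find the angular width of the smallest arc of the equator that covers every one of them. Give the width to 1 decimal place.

Sort the longitudes: -168.5°, -151.5°, +150.2°, +155.2°, +172.5°, +178.2°.
Eastward gaps between consecutive values (wrapping around): 17.0°, 301.7°, 5.0°, 17.3°, 5.7°, 13.3°.
Largest gap = 301.7° ⇒ minimal covering band is its complement: 360° − 301.7° = 58.3°.
Band runs from +150.2° eastward to -151.5°, crossing the antimeridian.

58.3°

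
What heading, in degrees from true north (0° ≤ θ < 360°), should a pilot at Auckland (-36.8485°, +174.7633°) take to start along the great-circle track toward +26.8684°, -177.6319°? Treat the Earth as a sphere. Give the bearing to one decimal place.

Δλ = -177.6319 − 174.7633 = -352.3952°; wrapped into (−180°, 180°]: 7.6048°.
θ = atan2( sin Δλ · cos φ₂ , cos φ₁ · sin φ₂ − sin φ₁ · cos φ₂ · cos Δλ )
  = atan2(0.11805, 0.89191) = 7.540° → normalised to [0°, 360°): 7.540°.

7.5°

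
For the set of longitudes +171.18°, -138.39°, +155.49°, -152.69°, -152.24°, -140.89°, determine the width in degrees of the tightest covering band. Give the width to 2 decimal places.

Sort the longitudes: -152.69°, -152.24°, -140.89°, -138.39°, +155.49°, +171.18°.
Eastward gaps between consecutive values (wrapping around): 0.45°, 11.35°, 2.50°, 293.88°, 15.69°, 36.13°.
Largest gap = 293.88° ⇒ minimal covering band is its complement: 360° − 293.88° = 66.12°.
Band runs from +155.49° eastward to -138.39°, crossing the antimeridian.

66.12°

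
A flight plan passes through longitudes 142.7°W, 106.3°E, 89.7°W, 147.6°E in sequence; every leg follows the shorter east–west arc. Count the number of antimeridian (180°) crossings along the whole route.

Leg 1: -142.7° → +106.3°, shortest Δλ = -111.0° (west) — crosses 180°.
Leg 2: +106.3° → -89.7°, shortest Δλ = 164.0° (east) — crosses 180°.
Leg 3: -89.7° → +147.6°, shortest Δλ = -122.7° (west) — crosses 180°.
Total crossings: 3.

3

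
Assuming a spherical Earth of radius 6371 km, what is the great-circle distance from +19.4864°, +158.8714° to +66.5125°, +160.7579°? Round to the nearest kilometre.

5231 km

Δλ = 160.7579 − 158.8714 = 1.8865°.
Δφ = 66.5125 − 19.4864 = 47.0261°.
a = sin²(Δφ/2) + cos φ₁ · cos φ₂ · sin²(Δλ/2) = 0.159269.
c = 2·atan2(√a, √(1−a)) = 0.82104 rad → d = 6371·c ≈ 5230.84 km.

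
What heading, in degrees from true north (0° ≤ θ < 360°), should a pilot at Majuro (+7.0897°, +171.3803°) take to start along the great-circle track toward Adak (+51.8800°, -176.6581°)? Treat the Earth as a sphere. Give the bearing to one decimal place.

Δλ = -176.6581 − 171.3803 = -348.0384°; wrapped into (−180°, 180°]: 11.9616°.
θ = atan2( sin Δλ · cos φ₂ , cos φ₁ · sin φ₂ − sin φ₁ · cos φ₂ · cos Δλ )
  = atan2(0.12794, 0.70617) = 10.269° → normalised to [0°, 360°): 10.269°.

10.3°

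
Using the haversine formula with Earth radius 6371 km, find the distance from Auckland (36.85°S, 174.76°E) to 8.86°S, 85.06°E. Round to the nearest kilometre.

9392 km

Δλ = 85.06 − 174.76 = -89.70°.
Δφ = -8.86 − -36.85 = 27.99°.
a = sin²(Δφ/2) + cos φ₁ · cos φ₂ · sin²(Δλ/2) = 0.451745.
c = 2·atan2(√a, √(1−a)) = 1.47414 rad → d = 6371·c ≈ 9391.72 km.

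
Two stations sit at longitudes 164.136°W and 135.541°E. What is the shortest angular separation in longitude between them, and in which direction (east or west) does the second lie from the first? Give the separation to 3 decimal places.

60.323° west

Raw difference: 135.541 − -164.136 = 299.677°.
Normalise into (−180°, 180°]: 299.677° − 360° = -60.323°.
Negative ⇒ the second point lies to the west; separation 60.323°.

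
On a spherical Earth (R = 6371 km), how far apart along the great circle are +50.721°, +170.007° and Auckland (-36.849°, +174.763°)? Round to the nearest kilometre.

9748 km

Δλ = 174.763 − 170.007 = 4.756°.
Δφ = -36.849 − 50.721 = -87.570°.
a = sin²(Δφ/2) + cos φ₁ · cos φ₂ · sin²(Δλ/2) = 0.479673.
c = 2·atan2(√a, √(1−a)) = 1.53013 rad → d = 6371·c ≈ 9748.46 km.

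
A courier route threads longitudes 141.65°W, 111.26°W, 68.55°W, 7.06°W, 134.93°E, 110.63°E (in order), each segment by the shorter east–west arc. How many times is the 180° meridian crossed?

Leg 1: -141.65° → -111.26°, shortest Δλ = 30.39° (east) — does not cross 180°.
Leg 2: -111.26° → -68.55°, shortest Δλ = 42.71° (east) — does not cross 180°.
Leg 3: -68.55° → -7.06°, shortest Δλ = 61.49° (east) — does not cross 180°.
Leg 4: -7.06° → +134.93°, shortest Δλ = 141.99° (east) — does not cross 180°.
Leg 5: +134.93° → +110.63°, shortest Δλ = -24.3° (west) — does not cross 180°.
Total crossings: 0.

0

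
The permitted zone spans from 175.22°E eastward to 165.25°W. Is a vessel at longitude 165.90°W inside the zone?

Yes

Band width going east from +175.22° to -165.25°: ((-165.25 − 175.22) mod 360) = 19.53°.
Offset of -165.90° east of the west edge: ((-165.90 − 175.22) mod 360) = 18.88°.
18.88° ≤ 19.53° ⇒ inside.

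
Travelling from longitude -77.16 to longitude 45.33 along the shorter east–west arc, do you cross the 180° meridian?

Signed shortest Δλ = ((45.33 − -77.16 + 180) mod 360) − 180 = 122.49°.
Going east by 122.49° from -77.16° reaches +45.33° without touching 180°.

No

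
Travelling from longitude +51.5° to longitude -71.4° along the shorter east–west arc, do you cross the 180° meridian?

Signed shortest Δλ = ((-71.4 − 51.5 + 180) mod 360) − 180 = -122.9°.
Going west by 122.9° from +51.5° reaches -71.4° without touching 180°.

No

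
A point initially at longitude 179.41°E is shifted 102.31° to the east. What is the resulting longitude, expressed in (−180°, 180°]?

78.28°W

Start at +179.41°; shift +102.31° → +281.72°.
+281.72° lies outside (−180°, 180°]; subtract 360° → -78.28°.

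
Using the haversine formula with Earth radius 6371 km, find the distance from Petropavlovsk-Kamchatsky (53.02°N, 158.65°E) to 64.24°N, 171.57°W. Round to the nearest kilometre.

Δλ = -171.57 − 158.65 = -330.22°; wrapped into (−180°, 180°]: 29.78°.
Δφ = 64.24 − 53.02 = 11.22°.
a = sin²(Δφ/2) + cos φ₁ · cos φ₂ · sin²(Δλ/2) = 0.026819.
c = 2·atan2(√a, √(1−a)) = 0.32901 rad → d = 6371·c ≈ 2096.12 km.

2096 km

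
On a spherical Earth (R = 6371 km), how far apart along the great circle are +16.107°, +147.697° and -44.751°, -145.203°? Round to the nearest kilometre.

9560 km

Δλ = -145.203 − 147.697 = -292.900°; wrapped into (−180°, 180°]: 67.100°.
Δφ = -44.751 − 16.107 = -60.858°.
a = sin²(Δφ/2) + cos φ₁ · cos φ₂ · sin²(Δλ/2) = 0.464911.
c = 2·atan2(√a, √(1−a)) = 1.50056 rad → d = 6371·c ≈ 9560.07 km.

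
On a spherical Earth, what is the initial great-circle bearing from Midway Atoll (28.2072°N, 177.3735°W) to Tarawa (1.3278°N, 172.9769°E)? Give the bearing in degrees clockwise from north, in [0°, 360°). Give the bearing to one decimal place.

200.6°

Δλ = 172.9769 − -177.3735 = 350.3504°; wrapped into (−180°, 180°]: -9.6496°.
θ = atan2( sin Δλ · cos φ₂ , cos φ₁ · sin φ₂ − sin φ₁ · cos φ₂ · cos Δλ )
  = atan2(-0.16758, -0.44543) = -159.383° → normalised to [0°, 360°): 200.617°.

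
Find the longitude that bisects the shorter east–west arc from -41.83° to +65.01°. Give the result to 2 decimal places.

+11.59°

Signed shortest Δλ from -41.83° to +65.01° is +106.84°.
Midpoint longitude = -41.83° + (+106.84°)/2 = -41.83° + 53.42° = +11.59°.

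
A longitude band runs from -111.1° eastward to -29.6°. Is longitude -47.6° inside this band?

Yes

Band width going east from -111.1° to -29.6°: ((-29.6 − -111.1) mod 360) = 81.5°.
Offset of -47.6° east of the west edge: ((-47.6 − -111.1) mod 360) = 63.5°.
63.5° ≤ 81.5° ⇒ inside.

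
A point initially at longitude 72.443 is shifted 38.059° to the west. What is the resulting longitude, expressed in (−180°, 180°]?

Start at +72.443°; shift −38.059° → +34.384°.
+34.384° already lies in (−180°, 180°].

+34.384°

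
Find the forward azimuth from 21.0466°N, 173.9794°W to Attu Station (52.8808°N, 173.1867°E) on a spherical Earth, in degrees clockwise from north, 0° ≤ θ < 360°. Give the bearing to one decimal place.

Δλ = 173.1867 − -173.9794 = 347.1661°; wrapped into (−180°, 180°]: -12.8339°.
θ = atan2( sin Δλ · cos φ₂ , cos φ₁ · sin φ₂ − sin φ₁ · cos φ₂ · cos Δλ )
  = atan2(-0.13405, 0.53288) = -14.120° → normalised to [0°, 360°): 345.880°.

345.9°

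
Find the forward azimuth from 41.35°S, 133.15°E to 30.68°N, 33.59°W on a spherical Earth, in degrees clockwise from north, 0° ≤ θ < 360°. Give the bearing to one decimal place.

Δλ = -33.59 − 133.15 = -166.74°.
θ = atan2( sin Δλ · cos φ₂ , cos φ₁ · sin φ₂ − sin φ₁ · cos φ₂ · cos Δλ )
  = atan2(-0.19727, -0.17000) = -130.755° → normalised to [0°, 360°): 229.245°.

229.2°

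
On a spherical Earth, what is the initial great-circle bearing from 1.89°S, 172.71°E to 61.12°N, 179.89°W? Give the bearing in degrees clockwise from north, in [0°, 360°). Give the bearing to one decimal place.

Δλ = -179.89 − 172.71 = -352.60°; wrapped into (−180°, 180°]: 7.40°.
θ = atan2( sin Δλ · cos φ₂ , cos φ₁ · sin φ₂ − sin φ₁ · cos φ₂ · cos Δλ )
  = atan2(0.06221, 0.89095) = 3.994° → normalised to [0°, 360°): 3.994°.

4.0°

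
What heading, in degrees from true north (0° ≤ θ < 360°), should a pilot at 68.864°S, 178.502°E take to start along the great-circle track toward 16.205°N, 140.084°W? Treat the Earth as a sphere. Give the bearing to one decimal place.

39.4°

Δλ = -140.084 − 178.502 = -318.586°; wrapped into (−180°, 180°]: 41.414°.
θ = atan2( sin Δλ · cos φ₂ , cos φ₁ · sin φ₂ − sin φ₁ · cos φ₂ · cos Δλ )
  = atan2(0.63521, 0.77234) = 39.436° → normalised to [0°, 360°): 39.436°.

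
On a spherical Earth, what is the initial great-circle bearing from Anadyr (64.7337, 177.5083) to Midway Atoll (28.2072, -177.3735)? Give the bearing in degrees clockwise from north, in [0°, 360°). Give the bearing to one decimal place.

Δλ = -177.3735 − 177.5083 = -354.8818°; wrapped into (−180°, 180°]: 5.1182°.
θ = atan2( sin Δλ · cos φ₂ , cos φ₁ · sin φ₂ − sin φ₁ · cos φ₂ · cos Δλ )
  = atan2(0.07862, -0.59202) = 172.436° → normalised to [0°, 360°): 172.436°.

172.4°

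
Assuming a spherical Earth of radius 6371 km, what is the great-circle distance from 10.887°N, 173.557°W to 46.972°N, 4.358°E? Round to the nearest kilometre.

13578 km

Δλ = 4.358 − -173.557 = 177.915°.
Δφ = 46.972 − 10.887 = 36.085°.
a = sin²(Δφ/2) + cos φ₁ · cos φ₂ · sin²(Δλ/2) = 0.765781.
c = 2·atan2(√a, √(1−a)) = 2.13124 rad → d = 6371·c ≈ 13578.12 km.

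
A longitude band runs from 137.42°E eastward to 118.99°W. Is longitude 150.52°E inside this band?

Yes

Band width going east from +137.42° to -118.99°: ((-118.99 − 137.42) mod 360) = 103.59°.
Offset of +150.52° east of the west edge: ((150.52 − 137.42) mod 360) = 13.10°.
13.10° ≤ 103.59° ⇒ inside.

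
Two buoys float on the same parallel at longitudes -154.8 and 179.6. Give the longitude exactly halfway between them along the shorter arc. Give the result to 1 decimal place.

-167.6°

Signed shortest Δλ from -154.8° to +179.6° is -25.6°.
Midpoint longitude = -154.8° + (-25.6°)/2 = -154.8° − 12.8° = -167.6°.
(The naïve average (-154.8 + +179.6)/2 = 12.4° is on the wrong side of the globe.)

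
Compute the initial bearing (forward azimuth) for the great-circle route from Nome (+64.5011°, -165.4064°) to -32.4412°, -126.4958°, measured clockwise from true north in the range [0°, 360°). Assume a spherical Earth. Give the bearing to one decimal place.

147.2°

Δλ = -126.4958 − -165.4064 = 38.9106°.
θ = atan2( sin Δλ · cos φ₂ , cos φ₁ · sin φ₂ − sin φ₁ · cos φ₂ · cos Δλ )
  = atan2(0.53009, -0.82366) = 147.236° → normalised to [0°, 360°): 147.236°.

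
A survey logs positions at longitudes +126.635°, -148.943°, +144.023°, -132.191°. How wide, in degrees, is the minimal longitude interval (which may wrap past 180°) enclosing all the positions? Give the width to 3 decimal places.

Sort the longitudes: -148.943°, -132.191°, +126.635°, +144.023°.
Eastward gaps between consecutive values (wrapping around): 16.752°, 258.826°, 17.388°, 67.034°.
Largest gap = 258.826° ⇒ minimal covering band is its complement: 360° − 258.826° = 101.174°.
Band runs from +126.635° eastward to -132.191°, crossing the antimeridian.

101.174°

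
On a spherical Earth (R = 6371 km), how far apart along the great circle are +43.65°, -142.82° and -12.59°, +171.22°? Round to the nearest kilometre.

7794 km

Δλ = 171.22 − -142.82 = 314.04°; wrapped into (−180°, 180°]: -45.96°.
Δφ = -12.59 − 43.65 = -56.24°.
a = sin²(Δφ/2) + cos φ₁ · cos φ₂ · sin²(Δλ/2) = 0.329777.
c = 2·atan2(√a, √(1−a)) = 1.22340 rad → d = 6371·c ≈ 7794.31 km.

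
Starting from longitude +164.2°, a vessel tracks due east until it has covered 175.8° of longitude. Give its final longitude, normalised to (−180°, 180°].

Start at +164.2°; shift +175.8° → +340.0°.
+340.0° lies outside (−180°, 180°]; subtract 360° → -20.0°.

-20.0°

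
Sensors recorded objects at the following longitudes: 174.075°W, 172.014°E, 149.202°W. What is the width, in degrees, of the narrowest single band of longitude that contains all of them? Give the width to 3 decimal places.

Sort the longitudes: -174.075°, -149.202°, +172.014°.
Eastward gaps between consecutive values (wrapping around): 24.873°, 321.216°, 13.911°.
Largest gap = 321.216° ⇒ minimal covering band is its complement: 360° − 321.216° = 38.784°.
Band runs from +172.014° eastward to -149.202°, crossing the antimeridian.

38.784°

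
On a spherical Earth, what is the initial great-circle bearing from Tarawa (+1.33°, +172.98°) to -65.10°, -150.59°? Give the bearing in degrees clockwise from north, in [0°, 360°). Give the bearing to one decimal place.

Δλ = -150.59 − 172.98 = -323.57°; wrapped into (−180°, 180°]: 36.43°.
θ = atan2( sin Δλ · cos φ₂ , cos φ₁ · sin φ₂ − sin φ₁ · cos φ₂ · cos Δλ )
  = atan2(0.25003, -0.91466) = 164.711° → normalised to [0°, 360°): 164.711°.

164.7°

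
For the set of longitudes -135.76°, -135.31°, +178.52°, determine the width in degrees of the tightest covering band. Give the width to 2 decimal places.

46.17°

Sort the longitudes: -135.76°, -135.31°, +178.52°.
Eastward gaps between consecutive values (wrapping around): 0.45°, 313.83°, 45.72°.
Largest gap = 313.83° ⇒ minimal covering band is its complement: 360° − 313.83° = 46.17°.
Band runs from +178.52° eastward to -135.31°, crossing the antimeridian.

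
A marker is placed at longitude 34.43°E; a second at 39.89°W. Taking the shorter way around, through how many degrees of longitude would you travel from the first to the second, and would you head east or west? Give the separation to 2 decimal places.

Raw difference: -39.89 − 34.43 = -74.32°.
Normalise into (−180°, 180°]: -74.32° stays -74.32°.
Negative ⇒ the second point lies to the west; separation 74.32°.

74.32° west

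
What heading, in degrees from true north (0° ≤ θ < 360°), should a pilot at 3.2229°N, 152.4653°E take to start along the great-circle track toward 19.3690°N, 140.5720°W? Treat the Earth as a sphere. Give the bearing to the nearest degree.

70°

Δλ = -140.5720 − 152.4653 = -293.0373°; wrapped into (−180°, 180°]: 66.9627°.
θ = atan2( sin Δλ · cos φ₂ , cos φ₁ · sin φ₂ − sin φ₁ · cos φ₂ · cos Δλ )
  = atan2(0.86817, 0.31037) = 70.328° → normalised to [0°, 360°): 70.328°.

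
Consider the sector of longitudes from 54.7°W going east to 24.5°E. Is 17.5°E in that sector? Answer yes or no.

Yes

Band width going east from -54.7° to +24.5°: ((24.5 − -54.7) mod 360) = 79.2°.
Offset of +17.5° east of the west edge: ((17.5 − -54.7) mod 360) = 72.2°.
72.2° ≤ 79.2° ⇒ inside.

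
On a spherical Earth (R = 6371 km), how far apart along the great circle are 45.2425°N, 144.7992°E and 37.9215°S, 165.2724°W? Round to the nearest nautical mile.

Δλ = -165.2724 − 144.7992 = -310.0716°; wrapped into (−180°, 180°]: 49.9284°.
Δφ = -37.9215 − 45.2425 = -83.1640°.
a = sin²(Δφ/2) + cos φ₁ · cos φ₂ · sin²(Δλ/2) = 0.539425.
c = 2·atan2(√a, √(1−a)) = 1.64973 rad → d = 6371·c ≈ 10510.42 km ≈ 5675.17 nmi.

5675 nmi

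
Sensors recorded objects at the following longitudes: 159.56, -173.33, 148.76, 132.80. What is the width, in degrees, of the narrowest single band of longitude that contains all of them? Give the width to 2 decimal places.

53.87°

Sort the longitudes: -173.33°, +132.80°, +148.76°, +159.56°.
Eastward gaps between consecutive values (wrapping around): 306.13°, 15.96°, 10.80°, 27.11°.
Largest gap = 306.13° ⇒ minimal covering band is its complement: 360° − 306.13° = 53.87°.
Band runs from +132.80° eastward to -173.33°, crossing the antimeridian.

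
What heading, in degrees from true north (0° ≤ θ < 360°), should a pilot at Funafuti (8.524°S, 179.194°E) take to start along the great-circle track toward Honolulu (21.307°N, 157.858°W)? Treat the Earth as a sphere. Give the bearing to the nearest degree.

37°

Δλ = -157.858 − 179.194 = -337.052°; wrapped into (−180°, 180°]: 22.948°.
θ = atan2( sin Δλ · cos φ₂ , cos φ₁ · sin φ₂ − sin φ₁ · cos φ₂ · cos Δλ )
  = atan2(0.36324, 0.48651) = 36.746° → normalised to [0°, 360°): 36.746°.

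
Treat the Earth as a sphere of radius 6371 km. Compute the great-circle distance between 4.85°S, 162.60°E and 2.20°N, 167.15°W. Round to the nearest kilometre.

3451 km

Δλ = -167.15 − 162.60 = -329.75°; wrapped into (−180°, 180°]: 30.25°.
Δφ = 2.20 − -4.85 = 7.05°.
a = sin²(Δφ/2) + cos φ₁ · cos φ₂ · sin²(Δλ/2) = 0.071569.
c = 2·atan2(√a, √(1−a)) = 0.54164 rad → d = 6371·c ≈ 3450.81 km.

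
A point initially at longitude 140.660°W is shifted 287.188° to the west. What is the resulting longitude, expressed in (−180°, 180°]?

Start at -140.660°; shift −287.188° → -427.848°.
-427.848° lies outside (−180°, 180°]; add 360° → -67.848°.

67.848°W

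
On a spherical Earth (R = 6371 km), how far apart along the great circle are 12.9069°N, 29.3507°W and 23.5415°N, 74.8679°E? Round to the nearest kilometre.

Δλ = 74.8679 − -29.3507 = 104.2186°.
Δφ = 23.5415 − 12.9069 = 10.6346°.
a = sin²(Δφ/2) + cos φ₁ · cos φ₂ · sin²(Δλ/2) = 0.565137.
c = 2·atan2(√a, √(1−a)) = 1.70144 rad → d = 6371·c ≈ 10839.88 km.

10840 km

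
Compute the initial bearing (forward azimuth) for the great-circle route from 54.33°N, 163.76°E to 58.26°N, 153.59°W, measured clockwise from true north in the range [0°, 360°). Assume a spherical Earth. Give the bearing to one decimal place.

Δλ = -153.59 − 163.76 = -317.35°; wrapped into (−180°, 180°]: 42.65°.
θ = atan2( sin Δλ · cos φ₂ , cos φ₁ · sin φ₂ − sin φ₁ · cos φ₂ · cos Δλ )
  = atan2(0.35642, 0.18157) = 63.004° → normalised to [0°, 360°): 63.004°.

63.0°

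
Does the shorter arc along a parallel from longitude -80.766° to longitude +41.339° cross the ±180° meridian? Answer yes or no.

No

Signed shortest Δλ = ((41.339 − -80.766 + 180) mod 360) − 180 = 122.105°.
Going east by 122.105° from -80.766° reaches +41.339° without touching 180°.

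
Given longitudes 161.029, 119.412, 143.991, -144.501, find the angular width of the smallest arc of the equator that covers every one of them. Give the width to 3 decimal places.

96.087°

Sort the longitudes: -144.501°, +119.412°, +143.991°, +161.029°.
Eastward gaps between consecutive values (wrapping around): 263.913°, 24.579°, 17.038°, 54.470°.
Largest gap = 263.913° ⇒ minimal covering band is its complement: 360° − 263.913° = 96.087°.
Band runs from +119.412° eastward to -144.501°, crossing the antimeridian.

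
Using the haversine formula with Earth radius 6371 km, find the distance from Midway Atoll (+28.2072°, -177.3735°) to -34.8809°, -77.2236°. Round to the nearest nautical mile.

6811 nmi

Δλ = -77.2236 − -177.3735 = 100.1499°.
Δφ = -34.8809 − 28.2072 = -63.0881°.
a = sin²(Δφ/2) + cos φ₁ · cos φ₂ · sin²(Δλ/2) = 0.698849.
c = 2·atan2(√a, √(1−a)) = 1.97980 rad → d = 6371·c ≈ 12613.33 km ≈ 6810.65 nmi.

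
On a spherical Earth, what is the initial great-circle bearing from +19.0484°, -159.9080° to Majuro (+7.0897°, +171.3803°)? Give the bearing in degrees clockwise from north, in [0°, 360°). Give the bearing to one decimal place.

250.7°

Δλ = 171.3803 − -159.9080 = 331.2883°; wrapped into (−180°, 180°]: -28.7117°.
θ = atan2( sin Δλ · cos φ₂ , cos φ₁ · sin φ₂ − sin φ₁ · cos φ₂ · cos Δλ )
  = atan2(-0.47673, -0.16739) = -109.347° → normalised to [0°, 360°): 250.653°.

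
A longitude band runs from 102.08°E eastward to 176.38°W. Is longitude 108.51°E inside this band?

Yes

Band width going east from +102.08° to -176.38°: ((-176.38 − 102.08) mod 360) = 81.54°.
Offset of +108.51° east of the west edge: ((108.51 − 102.08) mod 360) = 6.43°.
6.43° ≤ 81.54° ⇒ inside.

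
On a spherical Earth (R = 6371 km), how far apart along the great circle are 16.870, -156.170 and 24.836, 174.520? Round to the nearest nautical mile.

Δλ = 174.520 − -156.170 = 330.690°; wrapped into (−180°, 180°]: -29.310°.
Δφ = 24.836 − 16.870 = 7.966°.
a = sin²(Δφ/2) + cos φ₁ · cos φ₂ · sin²(Δλ/2) = 0.060413.
c = 2·atan2(√a, √(1−a)) = 0.49667 rad → d = 6371·c ≈ 3164.29 km ≈ 1708.58 nmi.

1709 nmi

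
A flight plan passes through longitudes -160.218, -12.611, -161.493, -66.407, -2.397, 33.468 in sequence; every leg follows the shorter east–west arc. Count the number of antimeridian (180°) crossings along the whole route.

0

Leg 1: -160.218° → -12.611°, shortest Δλ = 147.607° (east) — does not cross 180°.
Leg 2: -12.611° → -161.493°, shortest Δλ = -148.882° (west) — does not cross 180°.
Leg 3: -161.493° → -66.407°, shortest Δλ = 95.086° (east) — does not cross 180°.
Leg 4: -66.407° → -2.397°, shortest Δλ = 64.01° (east) — does not cross 180°.
Leg 5: -2.397° → +33.468°, shortest Δλ = 35.865° (east) — does not cross 180°.
Total crossings: 0.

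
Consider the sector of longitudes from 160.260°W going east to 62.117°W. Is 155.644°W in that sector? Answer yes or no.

Band width going east from -160.260° to -62.117°: ((-62.117 − -160.260) mod 360) = 98.143°.
Offset of -155.644° east of the west edge: ((-155.644 − -160.260) mod 360) = 4.616°.
4.616° ≤ 98.143° ⇒ inside.

Yes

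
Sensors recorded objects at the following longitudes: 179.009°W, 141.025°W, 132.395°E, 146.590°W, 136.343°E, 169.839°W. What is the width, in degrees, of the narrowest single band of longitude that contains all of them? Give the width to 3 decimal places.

86.580°

Sort the longitudes: -179.009°, -169.839°, -146.590°, -141.025°, +132.395°, +136.343°.
Eastward gaps between consecutive values (wrapping around): 9.170°, 23.249°, 5.565°, 273.420°, 3.948°, 44.648°.
Largest gap = 273.420° ⇒ minimal covering band is its complement: 360° − 273.420° = 86.580°.
Band runs from +132.395° eastward to -141.025°, crossing the antimeridian.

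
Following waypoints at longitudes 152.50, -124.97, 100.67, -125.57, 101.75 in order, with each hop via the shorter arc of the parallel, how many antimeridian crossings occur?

4

Leg 1: +152.50° → -124.97°, shortest Δλ = 82.53° (east) — crosses 180°.
Leg 2: -124.97° → +100.67°, shortest Δλ = -134.36° (west) — crosses 180°.
Leg 3: +100.67° → -125.57°, shortest Δλ = 133.76° (east) — crosses 180°.
Leg 4: -125.57° → +101.75°, shortest Δλ = -132.68° (west) — crosses 180°.
Total crossings: 4.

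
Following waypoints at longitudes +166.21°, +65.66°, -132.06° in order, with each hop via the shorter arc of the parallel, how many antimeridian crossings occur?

Leg 1: +166.21° → +65.66°, shortest Δλ = -100.55° (west) — does not cross 180°.
Leg 2: +65.66° → -132.06°, shortest Δλ = 162.28° (east) — crosses 180°.
Total crossings: 1.

1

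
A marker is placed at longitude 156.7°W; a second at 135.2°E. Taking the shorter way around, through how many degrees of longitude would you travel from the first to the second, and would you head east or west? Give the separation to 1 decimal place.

Raw difference: 135.2 − -156.7 = 291.9°.
Normalise into (−180°, 180°]: 291.9° − 360° = -68.1°.
Negative ⇒ the second point lies to the west; separation 68.1°.

68.1° west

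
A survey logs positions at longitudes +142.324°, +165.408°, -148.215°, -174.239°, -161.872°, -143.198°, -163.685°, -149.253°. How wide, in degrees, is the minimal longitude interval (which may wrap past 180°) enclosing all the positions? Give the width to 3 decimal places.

Sort the longitudes: -174.239°, -163.685°, -161.872°, -149.253°, -148.215°, -143.198°, +142.324°, +165.408°.
Eastward gaps between consecutive values (wrapping around): 10.554°, 1.813°, 12.619°, 1.038°, 5.017°, 285.522°, 23.084°, 20.353°.
Largest gap = 285.522° ⇒ minimal covering band is its complement: 360° − 285.522° = 74.478°.
Band runs from +142.324° eastward to -143.198°, crossing the antimeridian.

74.478°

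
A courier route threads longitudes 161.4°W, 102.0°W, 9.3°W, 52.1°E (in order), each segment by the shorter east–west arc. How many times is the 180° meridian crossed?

0

Leg 1: -161.4° → -102.0°, shortest Δλ = 59.4° (east) — does not cross 180°.
Leg 2: -102.0° → -9.3°, shortest Δλ = 92.7° (east) — does not cross 180°.
Leg 3: -9.3° → +52.1°, shortest Δλ = 61.4° (east) — does not cross 180°.
Total crossings: 0.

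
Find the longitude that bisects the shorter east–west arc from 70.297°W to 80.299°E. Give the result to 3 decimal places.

Signed shortest Δλ from -70.297° to +80.299° is +150.596°.
Midpoint longitude = -70.297° + (+150.596°)/2 = -70.297° + 75.298° = +5.001°.

5.001°E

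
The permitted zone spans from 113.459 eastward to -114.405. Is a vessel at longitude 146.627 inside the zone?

Yes

Band width going east from +113.459° to -114.405°: ((-114.405 − 113.459) mod 360) = 132.136°.
Offset of +146.627° east of the west edge: ((146.627 − 113.459) mod 360) = 33.168°.
33.168° ≤ 132.136° ⇒ inside.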